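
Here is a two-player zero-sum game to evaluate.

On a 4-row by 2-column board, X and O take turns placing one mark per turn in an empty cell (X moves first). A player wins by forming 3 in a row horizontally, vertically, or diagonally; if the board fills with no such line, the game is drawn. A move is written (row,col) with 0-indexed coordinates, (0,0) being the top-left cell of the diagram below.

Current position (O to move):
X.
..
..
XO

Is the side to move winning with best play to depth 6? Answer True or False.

O winning at [X./../../XO]: False

[X./../../XO] O move#1: (0,1):+0/XO/../../XO*, (1,0):+0/X./O./../XO, (1,1):+0/X./.O/../XO, (2,0):+0/X./../O./XO, (2,1):+0/X./../.O/XO
[XO/../../XO] X move#2: (1,0):+0/XO/X./../XO*, (1,1):+0/XO/.X/../XO, (2,0):+0/XO/../X./XO, (2,1):+0/XO/../.X/XO
[XO/X./../XO] O move#3: (1,1):-1/XO/XO/../XO, (2,0):+0/XO/X./O./XO*, (2,1):-1/XO/X./.O/XO
[XO/X./O./XO] X move#4: (1,1):+0/XO/XX/O./XO*, (2,1):+0/XO/X./OX/XO
[XO/XX/O./XO] O move#5: (2,1):+0/XO/XX/OO/XO*
[XO/XX/OO/XO] end (terminal +0, X#6); searched X./../../XO to 6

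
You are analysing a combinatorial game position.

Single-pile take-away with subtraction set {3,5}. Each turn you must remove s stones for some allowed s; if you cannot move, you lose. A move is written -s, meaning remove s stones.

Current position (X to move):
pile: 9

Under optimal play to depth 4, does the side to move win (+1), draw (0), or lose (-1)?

p1 X@[9]: -3[6]-1* -5[4]-1
p2 O@[6]: -3[3]-1 -5[1]+1*
p3 X@[1] terminal -1; root [9] d4

value(9, X) = -1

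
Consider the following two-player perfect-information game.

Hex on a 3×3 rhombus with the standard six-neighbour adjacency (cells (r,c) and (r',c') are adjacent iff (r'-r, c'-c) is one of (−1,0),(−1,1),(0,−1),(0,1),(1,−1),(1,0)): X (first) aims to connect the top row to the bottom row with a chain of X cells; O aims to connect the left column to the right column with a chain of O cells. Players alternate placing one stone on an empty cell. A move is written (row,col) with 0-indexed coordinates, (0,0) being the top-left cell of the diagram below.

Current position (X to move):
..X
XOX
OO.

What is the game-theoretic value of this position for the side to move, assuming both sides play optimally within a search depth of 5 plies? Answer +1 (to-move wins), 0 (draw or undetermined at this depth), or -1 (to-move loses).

value(..X/XOX/OO., X) = +1

ply 1, X at ..X/XOX/OO. | (0,0)=-1→X.X/XOX/OO.; (0,1)=-1→.XX/XOX/OO.; (2,2)=+1→..X/XOX/OOX*
ply 2: ..X/XOX/OOX is terminal -1 (O); from ..X/XOX/OO. depth 5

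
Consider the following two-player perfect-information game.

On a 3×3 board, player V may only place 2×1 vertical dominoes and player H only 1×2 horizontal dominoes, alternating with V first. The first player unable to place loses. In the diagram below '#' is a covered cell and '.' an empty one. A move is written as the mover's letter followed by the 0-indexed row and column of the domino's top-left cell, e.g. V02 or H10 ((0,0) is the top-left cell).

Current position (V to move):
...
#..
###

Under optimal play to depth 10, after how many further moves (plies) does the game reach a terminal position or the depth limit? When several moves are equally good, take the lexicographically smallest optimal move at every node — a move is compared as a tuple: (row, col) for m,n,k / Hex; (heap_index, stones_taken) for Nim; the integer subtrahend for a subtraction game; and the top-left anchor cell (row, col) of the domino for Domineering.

p1 V@[.../#../###]: V01[.#./##./###]+1* V02[..#/#.#/###]-1
p2 H@[.#./##./###] terminal -1; root [.../#../###] d10

PV length from [.../#../###]: 1 ply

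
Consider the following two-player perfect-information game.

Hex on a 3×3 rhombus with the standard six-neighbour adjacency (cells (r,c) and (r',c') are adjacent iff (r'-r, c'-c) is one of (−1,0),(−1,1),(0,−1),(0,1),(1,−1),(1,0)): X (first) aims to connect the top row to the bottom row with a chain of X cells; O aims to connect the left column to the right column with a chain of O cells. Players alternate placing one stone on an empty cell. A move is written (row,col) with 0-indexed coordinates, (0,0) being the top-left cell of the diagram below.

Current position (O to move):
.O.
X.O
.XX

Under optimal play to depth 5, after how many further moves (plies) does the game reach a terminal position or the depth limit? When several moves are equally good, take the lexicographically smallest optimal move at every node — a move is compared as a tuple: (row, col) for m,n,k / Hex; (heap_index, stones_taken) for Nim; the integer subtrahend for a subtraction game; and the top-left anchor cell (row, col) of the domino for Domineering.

PV length from [.O./X.O/.XX]: 3 plies

[.O./X.O/.XX] O move#1: (0,0):+1/OO./X.O/.XX*, (0,2):-1/.OO/X.O/.XX, (1,1):+1/.O./XOO/.XX, (2,0):-1/.O./X.O/OXX
[OO./X.O/.XX] X move#2: (0,2):-1/OOX/X.O/.XX*, (1,1):-1/OO./XXO/.XX, (2,0):-1/OO./X.O/XXX
[OOX/X.O/.XX] O move#3: (1,1):+1/OOX/XOO/.XX*, (2,0):-1/OOX/X.O/OXX
[OOX/XOO/.XX] end (terminal -1, X#4); searched .O./X.O/.XX to 5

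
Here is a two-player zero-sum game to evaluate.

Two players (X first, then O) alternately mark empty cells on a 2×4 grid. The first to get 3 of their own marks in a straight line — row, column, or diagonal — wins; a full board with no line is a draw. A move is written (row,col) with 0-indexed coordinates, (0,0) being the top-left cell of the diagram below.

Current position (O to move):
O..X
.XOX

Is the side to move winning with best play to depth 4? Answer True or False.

ply 1, O at O..X/.XOX | (0,1)=+0→OO.X/.XOX*; (0,2)=+0→O.OX/.XOX; (1,0)=+0→O..X/OXOX
ply 2, X at OO.X/.XOX | (0,2)=+0→OOXX/.XOX*; (1,0)=-1→OO.X/XXOX
ply 3, O at OOXX/.XOX | (1,0)=+0→OOXX/OXOX*
ply 4: OOXX/OXOX is terminal +0 (X); from O..X/.XOX depth 4

O winning at [O..X/.XOX]: False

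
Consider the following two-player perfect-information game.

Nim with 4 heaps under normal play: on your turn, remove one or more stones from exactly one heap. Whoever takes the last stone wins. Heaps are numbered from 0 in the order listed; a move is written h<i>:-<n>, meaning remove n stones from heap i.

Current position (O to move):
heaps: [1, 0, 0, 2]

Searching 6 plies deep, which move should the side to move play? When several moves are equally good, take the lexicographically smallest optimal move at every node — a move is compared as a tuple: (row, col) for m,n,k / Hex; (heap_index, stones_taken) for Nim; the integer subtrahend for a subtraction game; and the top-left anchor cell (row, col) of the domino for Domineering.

O's best at [(1,0,0,2)]: h3:-1

p1 O@[(1,0,0,2)]: h0:-1[(0,0,0,2)]-1 h3:-1[(1,0,0,1)]+1* h3:-2[(1,0,0,0)]-1
p2 X@[(1,0,0,1)]: h0:-1[(0,0,0,1)]-1* h3:-1[(1,0,0,0)]-1
p3 O@[(0,0,0,1)]: h3:-1[(0,0,0,0)]+1*
p4 X@[(0,0,0,0)] terminal -1; root [(1,0,0,2)] d6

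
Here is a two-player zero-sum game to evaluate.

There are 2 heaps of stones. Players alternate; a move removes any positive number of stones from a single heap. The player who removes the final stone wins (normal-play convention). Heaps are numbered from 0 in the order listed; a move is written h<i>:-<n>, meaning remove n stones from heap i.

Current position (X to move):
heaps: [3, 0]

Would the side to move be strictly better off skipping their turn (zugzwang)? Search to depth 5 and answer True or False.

zugzwang((3,0), X) = False

[(3,0)] X move#1: h0:-1:-1/(2,0), h0:-2:-1/(1,0), h0:-3:+1/(0,0)*
[(0,0)] end (terminal -1, O#2); searched (3,0) to 5
if X skipped the turn, O would face:
~ [(3,0)] O move#1: h0:-1:-1/(2,0), h0:-2:-1/(1,0), h0:-3:+1/(0,0)*
~ [(0,0)] end (terminal -1, X#2); searched (3,0) to 5
compare (X): move=+1 vs pass=-1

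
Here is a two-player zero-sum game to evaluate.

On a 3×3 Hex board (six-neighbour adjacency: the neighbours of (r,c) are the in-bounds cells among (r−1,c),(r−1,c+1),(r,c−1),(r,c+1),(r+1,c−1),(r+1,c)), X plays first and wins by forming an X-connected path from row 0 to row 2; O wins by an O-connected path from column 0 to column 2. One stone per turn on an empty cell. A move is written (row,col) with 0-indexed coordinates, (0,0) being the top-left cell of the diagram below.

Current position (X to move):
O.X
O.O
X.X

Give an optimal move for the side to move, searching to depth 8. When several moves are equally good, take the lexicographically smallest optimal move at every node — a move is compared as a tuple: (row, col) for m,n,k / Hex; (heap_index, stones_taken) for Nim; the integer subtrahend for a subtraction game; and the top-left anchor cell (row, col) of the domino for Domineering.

ply 1, X at O.X/O.O/X.X | (0,1)=-1→OXX/O.O/X.X; (1,1)=+1→O.X/OXO/X.X*; (2,1)=-1→O.X/O.O/XXX
ply 2: O.X/OXO/X.X is terminal -1 (O); from O.X/O.O/X.X depth 8

X's best at [O.X/O.O/X.X]: (1,1)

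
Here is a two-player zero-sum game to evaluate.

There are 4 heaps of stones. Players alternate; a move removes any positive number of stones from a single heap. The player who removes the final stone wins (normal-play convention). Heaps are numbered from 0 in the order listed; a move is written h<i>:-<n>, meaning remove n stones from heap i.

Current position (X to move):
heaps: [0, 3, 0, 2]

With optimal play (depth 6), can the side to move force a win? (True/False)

p1 X@[(0,3,0,2)]: h1:-1[(0,2,0,2)]+1* h1:-2[(0,1,0,2)]-1 h1:-3[(0,0,0,2)]-1 h3:-1[(0,3,0,1)]-1 h3:-2[(0,3,0,0)]-1
p2 O@[(0,2,0,2)]: h1:-1[(0,1,0,2)]-1* h1:-2[(0,0,0,2)]-1 h3:-1[(0,2,0,1)]-1 h3:-2[(0,2,0,0)]-1
p3 X@[(0,1,0,2)]: h1:-1[(0,0,0,2)]-1 h3:-1[(0,1,0,1)]+1* h3:-2[(0,1,0,0)]-1
p4 O@[(0,1,0,1)]: h1:-1[(0,0,0,1)]-1* h3:-1[(0,1,0,0)]-1
p5 X@[(0,0,0,1)]: h3:-1[(0,0,0,0)]+1*
p6 O@[(0,0,0,0)] terminal -1; root [(0,3,0,2)] d6

X winning at [(0,3,0,2)]: True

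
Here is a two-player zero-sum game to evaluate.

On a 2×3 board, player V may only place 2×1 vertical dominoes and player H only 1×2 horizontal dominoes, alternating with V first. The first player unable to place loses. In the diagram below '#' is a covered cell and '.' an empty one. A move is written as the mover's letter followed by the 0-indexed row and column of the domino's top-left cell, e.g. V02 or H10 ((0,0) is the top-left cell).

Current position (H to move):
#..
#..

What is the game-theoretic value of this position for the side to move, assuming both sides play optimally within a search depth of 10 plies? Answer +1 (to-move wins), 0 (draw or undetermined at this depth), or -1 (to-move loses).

[#../#..] H move#1: H01:+1/###/#..*, H11:+1/#../###
[###/#..] end (terminal -1, V#2); searched #../#.. to 10

value(#../#.., H) = +1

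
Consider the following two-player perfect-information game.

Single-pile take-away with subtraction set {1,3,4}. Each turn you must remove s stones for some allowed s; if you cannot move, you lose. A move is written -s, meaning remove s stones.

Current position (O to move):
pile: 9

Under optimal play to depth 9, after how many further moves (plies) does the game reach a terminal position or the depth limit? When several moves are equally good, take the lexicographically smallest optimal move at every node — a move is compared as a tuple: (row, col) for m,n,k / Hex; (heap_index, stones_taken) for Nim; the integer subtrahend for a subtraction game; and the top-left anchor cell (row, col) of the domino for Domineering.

ply 1, O at 9 | -1=-1→8*; -3=-1→6; -4=-1→5
ply 2, X at 8 | -1=+1→7*; -3=-1→5; -4=-1→4
ply 3, O at 7 | -1=-1→6*; -3=-1→4; -4=-1→3
ply 4, X at 6 | -1=-1→5; -3=-1→3; -4=+1→2*
ply 5, O at 2 | -1=-1→1*
ply 6, X at 1 | -1=+1→0*
ply 7: 0 is terminal -1 (O); from 9 depth 9

PV length from [9]: 6 plies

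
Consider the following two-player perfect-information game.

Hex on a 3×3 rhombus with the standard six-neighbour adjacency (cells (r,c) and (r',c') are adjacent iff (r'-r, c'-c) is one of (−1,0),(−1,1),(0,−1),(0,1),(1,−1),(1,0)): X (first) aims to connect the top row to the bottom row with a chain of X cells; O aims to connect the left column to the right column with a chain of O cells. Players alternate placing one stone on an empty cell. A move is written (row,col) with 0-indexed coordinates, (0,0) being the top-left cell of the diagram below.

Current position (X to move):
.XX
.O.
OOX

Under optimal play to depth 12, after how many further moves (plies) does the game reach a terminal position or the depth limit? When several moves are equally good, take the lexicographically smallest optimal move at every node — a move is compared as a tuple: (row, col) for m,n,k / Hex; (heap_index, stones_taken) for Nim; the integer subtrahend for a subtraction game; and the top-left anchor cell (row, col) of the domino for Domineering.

PV length from [.XX/.O./OOX]: 1 ply

[.XX/.O./OOX] X move#1: (0,0):-1/XXX/.O./OOX, (1,0):-1/.XX/XO./OOX, (1,2):+1/.XX/.OX/OOX*
[.XX/.OX/OOX] end (terminal -1, O#2); searched .XX/.O./OOX to 12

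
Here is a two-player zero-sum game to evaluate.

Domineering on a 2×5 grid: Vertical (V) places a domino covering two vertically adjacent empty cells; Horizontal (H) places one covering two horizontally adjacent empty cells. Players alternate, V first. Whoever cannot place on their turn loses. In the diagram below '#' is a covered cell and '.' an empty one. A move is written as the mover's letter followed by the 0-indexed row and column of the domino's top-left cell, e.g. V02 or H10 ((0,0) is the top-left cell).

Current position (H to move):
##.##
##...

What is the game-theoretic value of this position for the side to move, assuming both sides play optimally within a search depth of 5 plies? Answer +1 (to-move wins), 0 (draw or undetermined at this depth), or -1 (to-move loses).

ply 1, H at ##.##/##... | H12=+1→##.##/####.*; H13=-1→##.##/##.##
ply 2: ##.##/####. is terminal -1 (V); from ##.##/##... depth 5

value(##.##/##..., H) = +1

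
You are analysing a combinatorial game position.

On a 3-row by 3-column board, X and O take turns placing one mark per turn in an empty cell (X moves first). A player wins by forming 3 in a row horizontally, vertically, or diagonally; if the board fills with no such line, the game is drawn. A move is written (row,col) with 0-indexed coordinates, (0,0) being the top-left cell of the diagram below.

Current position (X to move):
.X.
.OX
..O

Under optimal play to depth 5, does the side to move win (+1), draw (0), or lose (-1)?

value(.X./.OX/..O, X) = 0

[.X./.OX/..O] X move#1: (0,0):+0/XX./.OX/..O*, (0,2):-1/.XX/.OX/..O, (1,0):-1/.X./XOX/..O, (2,0):-1/.X./.OX/X.O, (2,1):-1/.X./.OX/.XO
[XX./.OX/..O] O move#2: (0,2):+0/XXO/.OX/..O*, (1,0):-1/XX./OOX/..O, (2,0):-1/XX./.OX/O.O, (2,1):-1/XX./.OX/.OO
[XXO/.OX/..O] X move#3: (1,0):-1/XXO/XOX/..O, (2,0):+0/XXO/.OX/X.O*, (2,1):-1/XXO/.OX/.XO
[XXO/.OX/X.O] O move#4: (1,0):+0/XXO/OOX/X.O*, (2,1):-1/XXO/.OX/XOO
[XXO/OOX/X.O] X move#5: (2,1):+0/XXO/OOX/XXO*
[XXO/OOX/XXO] end (terminal +0, O#6); searched .X./.OX/..O to 5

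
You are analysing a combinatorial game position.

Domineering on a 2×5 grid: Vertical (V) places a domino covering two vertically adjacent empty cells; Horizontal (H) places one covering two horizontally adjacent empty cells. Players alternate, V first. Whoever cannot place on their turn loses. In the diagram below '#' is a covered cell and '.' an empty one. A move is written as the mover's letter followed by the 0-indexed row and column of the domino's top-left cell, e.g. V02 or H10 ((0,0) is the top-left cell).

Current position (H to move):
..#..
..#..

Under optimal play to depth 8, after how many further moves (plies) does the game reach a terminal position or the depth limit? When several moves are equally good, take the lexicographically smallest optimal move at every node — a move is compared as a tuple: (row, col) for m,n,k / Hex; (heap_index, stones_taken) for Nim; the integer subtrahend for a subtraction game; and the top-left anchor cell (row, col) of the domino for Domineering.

p1 H@[..#../..#..]: H00[###../..#..]-1* H03[..###/..#..]-1 H10[..#../###..]-1 H13[..#../..###]-1
p2 V@[###../..#..]: V03[####./..##.]+1* V04[###.#/..#.#]+1
p3 H@[####./..##.]: H10[####./####.]-1*
p4 V@[####./####.]: V04[#####/#####]+1*
p5 H@[#####/#####] terminal -1; root [..#../..#..] d8

PV length from [..#../..#..]: 4 plies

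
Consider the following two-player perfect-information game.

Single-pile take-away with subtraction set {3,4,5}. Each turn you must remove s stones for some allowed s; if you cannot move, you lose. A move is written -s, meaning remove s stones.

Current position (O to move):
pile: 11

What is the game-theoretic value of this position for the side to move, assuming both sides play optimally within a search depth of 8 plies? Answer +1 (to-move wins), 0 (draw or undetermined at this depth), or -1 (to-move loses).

p1 O@[11]: -3[8]+1* -4[7]-1 -5[6]-1
p2 X@[8]: -3[5]-1* -4[4]-1 -5[3]-1
p3 O@[5]: -3[2]+1* -4[1]+1 -5[0]+1
p4 X@[2] terminal -1; root [11] d8

value(11, O) = +1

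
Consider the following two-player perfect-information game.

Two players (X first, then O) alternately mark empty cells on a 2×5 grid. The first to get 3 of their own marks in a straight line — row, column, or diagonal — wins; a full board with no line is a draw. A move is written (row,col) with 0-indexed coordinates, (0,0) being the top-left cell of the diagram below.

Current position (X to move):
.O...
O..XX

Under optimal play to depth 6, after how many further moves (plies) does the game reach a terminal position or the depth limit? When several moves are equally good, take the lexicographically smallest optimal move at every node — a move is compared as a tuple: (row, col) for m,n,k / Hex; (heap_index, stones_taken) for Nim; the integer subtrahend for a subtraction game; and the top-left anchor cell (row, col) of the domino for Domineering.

[.O.../O..XX] X move#1: (0,0):+0/XO.../O..XX, (0,2):+0/.OX../O..XX, (0,3):+0/.O.X./O..XX, (0,4):-1/.O..X/O..XX, (1,1):+0/.O.../OX.XX, (1,2):+1/.O.../O.XXX*
[.O.../O.XXX] end (terminal -1, O#2); searched .O.../O..XX to 6

PV length from [.O.../O..XX]: 1 ply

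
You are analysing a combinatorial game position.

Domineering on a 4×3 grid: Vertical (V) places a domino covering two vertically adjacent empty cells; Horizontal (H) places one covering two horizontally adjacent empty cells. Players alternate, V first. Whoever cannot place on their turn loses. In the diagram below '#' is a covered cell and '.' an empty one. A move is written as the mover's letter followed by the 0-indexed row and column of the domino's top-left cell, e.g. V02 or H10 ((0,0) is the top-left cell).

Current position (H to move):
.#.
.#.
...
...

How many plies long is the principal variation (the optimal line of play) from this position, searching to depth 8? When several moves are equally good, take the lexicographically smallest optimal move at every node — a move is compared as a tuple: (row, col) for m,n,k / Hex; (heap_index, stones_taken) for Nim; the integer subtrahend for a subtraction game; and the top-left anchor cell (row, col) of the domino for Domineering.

PV length from [.#./.#./.../...]: 4 plies

ply 1, H at .#./.#./.../... | H20=-1→.#./.#./##./...*; H21=-1→.#./.#./.##/...; H30=-1→.#./.#./.../##.; H31=-1→.#./.#./.../.##
ply 2, V at .#./.#./##./... | V00=+1→##./##./##./...*; V02=+1→.##/.##/##./...; V12=+1→.#./.##/###/...; V22=+1→.#./.#./###/..#
ply 3, H at ##./##./##./... | H30=-1→##./##./##./##.*; H31=-1→##./##./##./.##
ply 4, V at ##./##./##./##. | V02=+1→###/###/##./##.*; V12=+1→##./###/###/##.; V22=+1→##./##./###/###
ply 5: ###/###/##./##. is terminal -1 (H); from .#./.#./.../... depth 8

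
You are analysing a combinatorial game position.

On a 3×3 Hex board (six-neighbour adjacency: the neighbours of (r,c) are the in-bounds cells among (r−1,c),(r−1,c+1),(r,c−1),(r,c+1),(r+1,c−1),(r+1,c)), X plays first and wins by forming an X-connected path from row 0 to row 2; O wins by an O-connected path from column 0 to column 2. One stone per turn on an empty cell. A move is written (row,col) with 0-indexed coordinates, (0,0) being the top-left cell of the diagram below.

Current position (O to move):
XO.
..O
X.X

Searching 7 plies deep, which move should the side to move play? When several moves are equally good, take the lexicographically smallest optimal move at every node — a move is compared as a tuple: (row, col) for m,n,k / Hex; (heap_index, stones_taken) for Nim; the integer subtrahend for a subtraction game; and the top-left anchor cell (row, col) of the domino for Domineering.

ply 1, O at XO./..O/X.X | (0,2)=-1→XOO/..O/X.X; (1,0)=+1→XO./O.O/X.X*; (1,1)=-1→XO./.OO/X.X; (2,1)=-1→XO./..O/XOX
ply 2, X at XO./O.O/X.X | (0,2)=-1→XOX/O.O/X.X*; (1,1)=-1→XO./OXO/X.X; (2,1)=-1→XO./O.O/XXX
ply 3, O at XOX/O.O/X.X | (1,1)=+1→XOX/OOO/X.X*; (2,1)=-1→XOX/O.O/XOX
ply 4: XOX/OOO/X.X is terminal -1 (X); from XO./..O/X.X depth 7

O's best at [XO./..O/X.X]: (1,0)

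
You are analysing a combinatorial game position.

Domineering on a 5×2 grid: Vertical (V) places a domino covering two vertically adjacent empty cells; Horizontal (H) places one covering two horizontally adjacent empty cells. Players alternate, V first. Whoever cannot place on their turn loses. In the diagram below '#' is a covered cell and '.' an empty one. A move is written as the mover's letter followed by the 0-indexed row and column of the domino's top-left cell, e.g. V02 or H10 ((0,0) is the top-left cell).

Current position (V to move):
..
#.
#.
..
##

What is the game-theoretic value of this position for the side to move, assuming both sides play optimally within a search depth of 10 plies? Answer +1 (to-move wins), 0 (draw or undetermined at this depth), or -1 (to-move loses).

ply 1, V at ../#./#./../## | V01=-1→.#/##/#./../##*; V11=-1→../##/##/../##; V21=-1→../#./##/.#/##
ply 2, H at .#/##/#./../## | H30=+1→.#/##/#./##/##*
ply 3: .#/##/#./##/## is terminal -1 (V); from ../#./#./../## depth 10

value(../#./#./../##, V) = -1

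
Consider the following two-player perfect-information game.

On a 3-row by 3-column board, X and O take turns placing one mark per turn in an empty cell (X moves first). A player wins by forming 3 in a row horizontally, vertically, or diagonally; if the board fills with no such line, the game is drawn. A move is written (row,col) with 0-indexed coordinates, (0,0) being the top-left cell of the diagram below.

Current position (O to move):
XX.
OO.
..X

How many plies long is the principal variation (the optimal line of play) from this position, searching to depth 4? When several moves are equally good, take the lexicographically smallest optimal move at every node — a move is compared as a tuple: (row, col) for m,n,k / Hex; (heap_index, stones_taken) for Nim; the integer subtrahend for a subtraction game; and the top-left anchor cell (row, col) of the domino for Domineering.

[XX./OO./..X] O move#1: (0,2):+1/XXO/OO./..X*, (1,2):+1/XX./OOO/..X, (2,0):-1/XX./OO./O.X, (2,1):-1/XX./OO./.OX
[XXO/OO./..X] X move#2: (1,2):-1/XXO/OOX/..X*, (2,0):-1/XXO/OO./X.X, (2,1):-1/XXO/OO./.XX
[XXO/OOX/..X] O move#3: (2,0):+1/XXO/OOX/O.X*, (2,1):+0/XXO/OOX/.OX
[XXO/OOX/O.X] end (terminal -1, X#4); searched XX./OO./..X to 4

PV length from [XX./OO./..X]: 3 plies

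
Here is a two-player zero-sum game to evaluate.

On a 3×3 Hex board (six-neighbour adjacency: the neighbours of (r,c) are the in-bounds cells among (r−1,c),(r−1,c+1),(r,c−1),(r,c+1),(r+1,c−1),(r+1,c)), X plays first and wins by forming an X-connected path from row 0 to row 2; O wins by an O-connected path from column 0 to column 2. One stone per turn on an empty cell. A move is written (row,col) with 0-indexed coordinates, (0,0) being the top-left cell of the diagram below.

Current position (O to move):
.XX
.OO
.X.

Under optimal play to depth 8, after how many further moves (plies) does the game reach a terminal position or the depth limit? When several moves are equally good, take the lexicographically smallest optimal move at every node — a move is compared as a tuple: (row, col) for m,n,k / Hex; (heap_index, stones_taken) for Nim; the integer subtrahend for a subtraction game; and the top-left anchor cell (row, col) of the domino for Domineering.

[.XX/.OO/.X.] O move#1: (0,0):+1/OXX/.OO/.X.*, (1,0):+1/.XX/OOO/.X., (2,0):+1/.XX/.OO/OX., (2,2):+1/.XX/.OO/.XO
[OXX/.OO/.X.] X move#2: (1,0):-1/OXX/XOO/.X.*, (2,0):-1/OXX/.OO/XX., (2,2):-1/OXX/.OO/.XX
[OXX/XOO/.X.] O move#3: (2,0):+1/OXX/XOO/OX.*, (2,2):-1/OXX/XOO/.XO
[OXX/XOO/OX.] end (terminal -1, X#4); searched .XX/.OO/.X. to 8

PV length from [.XX/.OO/.X.]: 3 plies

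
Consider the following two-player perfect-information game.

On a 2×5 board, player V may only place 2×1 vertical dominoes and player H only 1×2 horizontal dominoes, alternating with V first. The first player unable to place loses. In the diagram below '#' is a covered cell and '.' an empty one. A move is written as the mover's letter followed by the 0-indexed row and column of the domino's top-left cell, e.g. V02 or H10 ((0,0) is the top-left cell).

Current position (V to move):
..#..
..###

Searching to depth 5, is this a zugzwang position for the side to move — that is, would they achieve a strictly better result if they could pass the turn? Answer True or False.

zugzwang(..#../..###, V) = False

[..#../..###] V move#1: V00:+1/#.#../#.###*, V01:+1/.##../.####
[#.#../#.###] H move#2: H03:-1/#.###/#.###*
[#.###/#.###] V move#3: V01:+1/#####/#####*
[#####/#####] end (terminal -1, H#4); searched ..#../..### to 5
if V skipped the turn, H would face:
~ [..#../..###] H move#1: H00:+1/###../..###*, H03:-1/..###/..###, H10:+1/..#../#####
~ [###../..###] end (terminal -1, V#2); searched ..#../..### to 5
compare (V): move=+1 vs pass=-1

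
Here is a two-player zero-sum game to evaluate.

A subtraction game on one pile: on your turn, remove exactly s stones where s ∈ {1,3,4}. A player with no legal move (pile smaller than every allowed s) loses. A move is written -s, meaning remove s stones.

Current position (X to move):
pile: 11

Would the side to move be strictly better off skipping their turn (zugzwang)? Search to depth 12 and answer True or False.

zugzwang(11, X) = False

p1 X@[11]: -1[10]-1 -3[8]-1 -4[7]+1*
p2 O@[7]: -1[6]-1* -3[4]-1 -4[3]-1
p3 X@[6]: -1[5]-1 -3[3]-1 -4[2]+1*
p4 O@[2]: -1[1]-1*
p5 X@[1]: -1[0]+1*
p6 O@[0] terminal -1; root [11] d12
if X skipped the turn, O would face:
~ p1 O@[11]: -1[10]-1 -3[8]-1 -4[7]+1*
~ p2 X@[7]: -1[6]-1* -3[4]-1 -4[3]-1
~ p3 O@[6]: -1[5]-1 -3[3]-1 -4[2]+1*
~ p4 X@[2]: -1[1]-1*
~ p5 O@[1]: -1[0]+1*
~ p6 X@[0] terminal -1; root [11] d12
compare (X): move=+1 vs pass=-1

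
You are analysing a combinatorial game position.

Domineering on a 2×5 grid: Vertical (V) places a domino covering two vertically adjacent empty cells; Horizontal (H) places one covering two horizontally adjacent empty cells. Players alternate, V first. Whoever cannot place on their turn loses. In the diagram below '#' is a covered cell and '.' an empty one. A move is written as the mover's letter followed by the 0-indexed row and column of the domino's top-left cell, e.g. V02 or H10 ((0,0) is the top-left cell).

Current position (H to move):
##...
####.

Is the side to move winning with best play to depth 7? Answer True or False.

H winning at [##.../####.]: True

p1 H@[##.../####.]: H02[####./####.]-1 H03[##.##/####.]+1*
p2 V@[##.##/####.] terminal -1; root [##.../####.] d7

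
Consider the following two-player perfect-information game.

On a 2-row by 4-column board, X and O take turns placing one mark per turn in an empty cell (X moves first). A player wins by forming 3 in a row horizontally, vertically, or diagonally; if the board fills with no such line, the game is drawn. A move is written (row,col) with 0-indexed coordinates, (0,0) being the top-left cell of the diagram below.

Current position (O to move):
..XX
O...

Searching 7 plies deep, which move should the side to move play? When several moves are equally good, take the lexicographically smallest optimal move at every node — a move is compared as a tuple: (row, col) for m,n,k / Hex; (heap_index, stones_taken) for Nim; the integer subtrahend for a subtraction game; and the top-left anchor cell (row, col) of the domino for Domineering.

O's best at [..XX/O...]: (0,1)

[..XX/O...] O move#1: (0,0):-1/O.XX/O..., (0,1):+0/.OXX/O...*, (1,1):-1/..XX/OO.., (1,2):-1/..XX/O.O., (1,3):-1/..XX/O..O
[.OXX/O...] X move#2: (0,0):+0/XOXX/O...*, (1,1):+0/.OXX/OX.., (1,2):+0/.OXX/O.X., (1,3):+0/.OXX/O..X
[XOXX/O...] O move#3: (1,1):+0/XOXX/OO..*, (1,2):+0/XOXX/O.O., (1,3):+0/XOXX/O..O
[XOXX/OO..] X move#4: (1,2):+0/XOXX/OOX.*, (1,3):-1/XOXX/OO.X
[XOXX/OOX.] O move#5: (1,3):+0/XOXX/OOXO*
[XOXX/OOXO] end (terminal +0, X#6); searched ..XX/O... to 7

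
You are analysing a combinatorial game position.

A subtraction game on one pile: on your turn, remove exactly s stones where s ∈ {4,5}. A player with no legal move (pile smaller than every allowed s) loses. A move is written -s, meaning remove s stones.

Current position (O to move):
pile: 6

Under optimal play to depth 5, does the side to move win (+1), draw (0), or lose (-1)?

value(6, O) = +1

ply 1, O at 6 | -4=+1→2*; -5=+1→1
ply 2: 2 is terminal -1 (X); from 6 depth 5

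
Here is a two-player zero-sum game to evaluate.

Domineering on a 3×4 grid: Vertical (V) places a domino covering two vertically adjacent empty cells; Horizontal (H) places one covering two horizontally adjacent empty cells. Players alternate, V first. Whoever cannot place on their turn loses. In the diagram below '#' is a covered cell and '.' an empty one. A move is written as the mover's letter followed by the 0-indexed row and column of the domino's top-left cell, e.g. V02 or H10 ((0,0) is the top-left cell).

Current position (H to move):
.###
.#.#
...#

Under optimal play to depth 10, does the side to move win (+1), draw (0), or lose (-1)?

value(.###/.#.#/...#, H) = -1

ply 1, H at .###/.#.#/...# | H20=-1→.###/.#.#/##.#*; H21=-1→.###/.#.#/.###
ply 2, V at .###/.#.#/##.# | V00=+1→####/##.#/##.#*; V12=+1→.###/.###/####
ply 3: ####/##.#/##.# is terminal -1 (H); from .###/.#.#/...# depth 10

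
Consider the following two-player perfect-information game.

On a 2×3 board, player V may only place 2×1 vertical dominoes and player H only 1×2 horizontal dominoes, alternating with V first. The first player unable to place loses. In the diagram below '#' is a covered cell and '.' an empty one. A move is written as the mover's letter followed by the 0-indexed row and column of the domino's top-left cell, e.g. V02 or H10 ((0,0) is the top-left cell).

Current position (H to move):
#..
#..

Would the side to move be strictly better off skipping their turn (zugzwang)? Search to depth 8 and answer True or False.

zugzwang(#../#.., H) = False

ply 1, H at #../#.. | H01=+1→###/#..*; H11=+1→#../###
ply 2: ###/#.. is terminal -1 (V); from #../#.. depth 8
suppose H passes — search the same position with V to move:
pass> ply 1, V at #../#.. | V01=+1→##./##.*; V02=+1→#.#/#.#
pass> ply 2: ##./##. is terminal -1 (H); from #../#.. depth 8
for H: play +1, pass -1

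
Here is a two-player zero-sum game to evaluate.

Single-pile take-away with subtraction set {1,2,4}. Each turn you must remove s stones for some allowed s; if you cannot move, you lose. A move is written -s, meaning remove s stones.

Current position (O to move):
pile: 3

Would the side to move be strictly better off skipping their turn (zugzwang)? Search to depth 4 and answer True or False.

[3] O move#1: -1:-1/2*, -2:-1/1
[2] X move#2: -1:-1/1, -2:+1/0*
[0] end (terminal -1, O#3); searched 3 to 4
pass branch (X moves first from the same position):
  | [3] X move#1: -1:-1/2*, -2:-1/1
  | [2] O move#2: -1:-1/1, -2:+1/0*
  | [0] end (terminal -1, X#3); searched 3 to 4
O moving scores -1; O passing scores +1

zugzwang(3, O) = True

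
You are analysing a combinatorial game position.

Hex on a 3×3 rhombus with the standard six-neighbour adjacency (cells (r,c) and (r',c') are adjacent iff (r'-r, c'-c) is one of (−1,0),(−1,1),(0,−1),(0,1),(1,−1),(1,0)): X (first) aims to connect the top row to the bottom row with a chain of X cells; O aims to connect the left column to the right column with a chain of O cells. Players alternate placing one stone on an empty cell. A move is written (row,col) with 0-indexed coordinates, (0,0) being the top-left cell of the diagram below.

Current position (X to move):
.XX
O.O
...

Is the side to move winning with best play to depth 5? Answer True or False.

X winning at [.XX/O.O/...]: True

ply 1, X at .XX/O.O/... | (0,0)=-1→XXX/O.O/...; (1,1)=+1→.XX/OXO/...*; (2,0)=-1→.XX/O.O/X..; (2,1)=-1→.XX/O.O/.X.; (2,2)=-1→.XX/O.O/..X
ply 2, O at .XX/OXO/... | (0,0)=-1→OXX/OXO/...*; (2,0)=-1→.XX/OXO/O..; (2,1)=-1→.XX/OXO/.O.; (2,2)=-1→.XX/OXO/..O
ply 3, X at OXX/OXO/... | (2,0)=+1→OXX/OXO/X..*; (2,1)=+1→OXX/OXO/.X.; (2,2)=+1→OXX/OXO/..X
ply 4: OXX/OXO/X.. is terminal -1 (O); from .XX/O.O/... depth 5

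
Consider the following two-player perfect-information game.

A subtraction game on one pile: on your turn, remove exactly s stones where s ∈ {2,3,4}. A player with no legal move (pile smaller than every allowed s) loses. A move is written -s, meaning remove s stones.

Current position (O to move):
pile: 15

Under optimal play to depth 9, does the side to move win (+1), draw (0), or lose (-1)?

ply 1, O at 15 | -2=+1→13*; -3=+1→12; -4=-1→11
ply 2, X at 13 | -2=-1→11*; -3=-1→10; -4=-1→9
ply 3, O at 11 | -2=-1→9; -3=-1→8; -4=+1→7*
ply 4, X at 7 | -2=-1→5*; -3=-1→4; -4=-1→3
ply 5, O at 5 | -2=-1→3; -3=-1→2; -4=+1→1*
ply 6: 1 is terminal -1 (X); from 15 depth 9

value(15, O) = +1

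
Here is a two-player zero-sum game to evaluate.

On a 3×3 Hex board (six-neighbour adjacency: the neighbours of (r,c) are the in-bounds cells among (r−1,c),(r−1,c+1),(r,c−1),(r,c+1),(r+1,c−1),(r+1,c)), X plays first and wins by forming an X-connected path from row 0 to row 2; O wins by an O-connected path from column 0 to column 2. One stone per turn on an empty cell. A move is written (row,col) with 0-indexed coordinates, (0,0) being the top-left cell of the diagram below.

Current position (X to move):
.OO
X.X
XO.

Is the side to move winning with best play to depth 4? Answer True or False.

X winning at [.OO/X.X/XO.]: True

ply 1, X at .OO/X.X/XO. | (0,0)=+1→XOO/X.X/XO.*; (1,1)=-1→.OO/XXX/XO.; (2,2)=-1→.OO/X.X/XOX
ply 2: XOO/X.X/XO. is terminal -1 (O); from .OO/X.X/XO. depth 4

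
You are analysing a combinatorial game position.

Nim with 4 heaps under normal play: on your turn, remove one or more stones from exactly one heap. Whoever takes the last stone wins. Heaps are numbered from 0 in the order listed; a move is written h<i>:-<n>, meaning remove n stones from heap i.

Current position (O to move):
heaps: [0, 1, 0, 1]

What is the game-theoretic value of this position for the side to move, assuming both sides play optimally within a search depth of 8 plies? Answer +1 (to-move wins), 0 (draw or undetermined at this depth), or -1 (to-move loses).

p1 O@[(0,1,0,1)]: h1:-1[(0,0,0,1)]-1* h3:-1[(0,1,0,0)]-1
p2 X@[(0,0,0,1)]: h3:-1[(0,0,0,0)]+1*
p3 O@[(0,0,0,0)] terminal -1; root [(0,1,0,1)] d8

value((0,1,0,1), O) = -1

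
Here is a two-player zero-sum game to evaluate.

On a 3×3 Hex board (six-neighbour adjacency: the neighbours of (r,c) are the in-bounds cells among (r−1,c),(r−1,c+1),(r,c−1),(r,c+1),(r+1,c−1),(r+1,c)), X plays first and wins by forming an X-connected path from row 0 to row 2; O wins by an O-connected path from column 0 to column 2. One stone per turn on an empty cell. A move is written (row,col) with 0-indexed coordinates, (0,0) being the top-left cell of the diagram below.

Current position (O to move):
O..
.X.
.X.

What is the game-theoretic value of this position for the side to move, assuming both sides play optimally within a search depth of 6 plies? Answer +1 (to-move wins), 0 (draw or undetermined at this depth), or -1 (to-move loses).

ply 1, O at O../.X./.X. | (0,1)=-1→OO./.X./.X.*; (0,2)=-1→O.O/.X./.X.; (1,0)=-1→O../OX./.X.; (1,2)=-1→O../.XO/.X.; (2,0)=-1→O../.X./OX.; (2,2)=-1→O../.X./.XO
ply 2, X at OO./.X./.X. | (0,2)=+1→OOX/.X./.X.*; (1,0)=-1→OO./XX./.X.; (1,2)=-1→OO./.XX/.X.; (2,0)=-1→OO./.X./XX.; (2,2)=-1→OO./.X./.XX
ply 3: OOX/.X./.X. is terminal -1 (O); from O../.X./.X. depth 6

value(O../.X./.X., O) = -1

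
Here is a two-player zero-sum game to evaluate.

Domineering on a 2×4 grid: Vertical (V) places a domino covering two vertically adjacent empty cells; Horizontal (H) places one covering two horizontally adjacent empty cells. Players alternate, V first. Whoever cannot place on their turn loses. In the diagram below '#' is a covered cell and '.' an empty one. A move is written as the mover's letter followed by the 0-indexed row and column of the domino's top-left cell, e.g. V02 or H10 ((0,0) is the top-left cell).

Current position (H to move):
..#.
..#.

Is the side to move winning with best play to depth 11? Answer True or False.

H winning at [..#./..#.]: True

p1 H@[..#./..#.]: H00[###./..#.]+1* H10[..#./###.]+1
p2 V@[###./..#.]: V03[####/..##]-1*
p3 H@[####/..##]: H10[####/####]+1*
p4 V@[####/####] terminal -1; root [..#./..#.] d11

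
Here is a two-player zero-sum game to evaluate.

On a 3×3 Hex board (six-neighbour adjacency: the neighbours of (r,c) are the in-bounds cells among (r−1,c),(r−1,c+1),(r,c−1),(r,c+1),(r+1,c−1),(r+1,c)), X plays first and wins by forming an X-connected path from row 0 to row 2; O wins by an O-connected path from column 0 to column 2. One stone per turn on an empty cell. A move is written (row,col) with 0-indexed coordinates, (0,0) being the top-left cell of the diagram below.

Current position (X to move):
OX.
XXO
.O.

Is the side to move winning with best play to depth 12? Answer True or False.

ply 1, X at OX./XXO/.O. | (0,2)=-1→OXX/XXO/.O.; (2,0)=+1→OX./XXO/XO.*; (2,2)=-1→OX./XXO/.OX
ply 2: OX./XXO/XO. is terminal -1 (O); from OX./XXO/.O. depth 12

X winning at [OX./XXO/.O.]: True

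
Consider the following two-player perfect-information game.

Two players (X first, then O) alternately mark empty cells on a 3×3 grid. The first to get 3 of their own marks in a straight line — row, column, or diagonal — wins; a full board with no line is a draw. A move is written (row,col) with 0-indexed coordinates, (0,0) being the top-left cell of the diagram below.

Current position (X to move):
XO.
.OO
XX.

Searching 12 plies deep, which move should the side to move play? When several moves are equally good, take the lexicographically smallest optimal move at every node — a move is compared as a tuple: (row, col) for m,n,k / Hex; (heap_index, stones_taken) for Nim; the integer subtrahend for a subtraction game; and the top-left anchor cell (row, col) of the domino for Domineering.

ply 1, X at XO./.OO/XX. | (0,2)=-1→XOX/.OO/XX.; (1,0)=+1→XO./XOO/XX.*; (2,2)=+1→XO./.OO/XXX
ply 2: XO./XOO/XX. is terminal -1 (O); from XO./.OO/XX. depth 12

X's best at [XO./.OO/XX.]: (1,0)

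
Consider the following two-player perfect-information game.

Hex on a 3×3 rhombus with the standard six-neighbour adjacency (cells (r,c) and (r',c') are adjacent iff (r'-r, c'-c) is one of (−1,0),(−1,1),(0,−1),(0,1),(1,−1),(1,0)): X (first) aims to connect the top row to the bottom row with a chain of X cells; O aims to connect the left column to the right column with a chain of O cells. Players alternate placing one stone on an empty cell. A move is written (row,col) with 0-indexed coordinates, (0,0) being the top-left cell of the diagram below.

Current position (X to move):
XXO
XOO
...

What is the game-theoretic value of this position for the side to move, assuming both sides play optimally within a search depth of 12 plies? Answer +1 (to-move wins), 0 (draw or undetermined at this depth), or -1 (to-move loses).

value(XXO/XOO/..., X) = +1

[XXO/XOO/...] X move#1: (2,0):+1/XXO/XOO/X..*, (2,1):-1/XXO/XOO/.X., (2,2):-1/XXO/XOO/..X
[XXO/XOO/X..] end (terminal -1, O#2); searched XXO/XOO/... to 12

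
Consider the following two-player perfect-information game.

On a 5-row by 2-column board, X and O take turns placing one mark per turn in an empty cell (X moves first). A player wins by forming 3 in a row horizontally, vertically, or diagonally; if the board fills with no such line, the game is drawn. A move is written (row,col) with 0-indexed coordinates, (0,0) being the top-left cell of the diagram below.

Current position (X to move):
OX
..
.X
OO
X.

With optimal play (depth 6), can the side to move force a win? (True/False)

p1 X@[OX/../.X/OO/X.]: (1,0)[OX/X./.X/OO/X.]+0 (1,1)[OX/.X/.X/OO/X.]+1* (2,0)[OX/../XX/OO/X.]+0 (4,1)[OX/../.X/OO/XX]+0
p2 O@[OX/.X/.X/OO/X.] terminal -1; root [OX/../.X/OO/X.] d6

X winning at [OX/../.X/OO/X.]: True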